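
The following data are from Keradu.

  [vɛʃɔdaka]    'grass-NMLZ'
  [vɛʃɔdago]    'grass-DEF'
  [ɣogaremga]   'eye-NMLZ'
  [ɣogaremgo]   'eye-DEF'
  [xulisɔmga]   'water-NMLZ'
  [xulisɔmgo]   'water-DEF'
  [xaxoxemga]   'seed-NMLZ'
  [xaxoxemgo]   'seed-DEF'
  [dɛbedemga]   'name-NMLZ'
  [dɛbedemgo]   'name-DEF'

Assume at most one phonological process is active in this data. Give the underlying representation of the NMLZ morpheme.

/-ka/

The NMLZ morpheme has two allomorphs, [-ga] and [-ka].
The DEF suffix, which begins with [g], is invariant after every stem; so [g] is not altered by any rule here.
So the underlying form is /-ka/, and voiceless stops become voiced after a nasal.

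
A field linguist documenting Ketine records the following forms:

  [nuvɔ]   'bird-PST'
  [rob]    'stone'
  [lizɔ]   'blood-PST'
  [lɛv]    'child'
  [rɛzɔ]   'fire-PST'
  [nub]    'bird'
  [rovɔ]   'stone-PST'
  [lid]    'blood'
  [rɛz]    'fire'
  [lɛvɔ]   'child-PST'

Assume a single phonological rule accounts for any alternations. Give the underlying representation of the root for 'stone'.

The stem for 'stone' ends in [v] in [rovɔ] but [b] in [rob].
The stem 'child' ([lɛvɔ], [lɛv]) shows [v] unchanged in both environments, so [v] cannot be basic with [b] derived in isolation.
The underlying segment must be /b/; voiced stops become fricatives between vowels, yielding [v] there.
The underlying form of 'stone' is therefore /rob/.

/rob/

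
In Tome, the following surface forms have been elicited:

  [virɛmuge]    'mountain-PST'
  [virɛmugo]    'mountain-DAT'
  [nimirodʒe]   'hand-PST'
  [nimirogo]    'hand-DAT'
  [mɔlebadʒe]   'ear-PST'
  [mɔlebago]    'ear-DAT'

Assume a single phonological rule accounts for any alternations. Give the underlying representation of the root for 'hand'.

/nimirodʒ/

The root 'hand' surfaces as [nimirodʒe] and [nimirogo], with a stem-final [dʒ] ~ [g] alternation.
If /g/ were underlying and a rule turned it into [dʒ] before the PST suffix, 'mountain' would also alternate; but it has [g] in both [virɛmuge] and [virɛmugo].
The alternation reflects depalatalization: palato-alveolar /dʒ/ becomes [g] when no front vowel follows. /dʒ/ is underlying.
The underlying form of 'hand' is therefore /nimirodʒ/.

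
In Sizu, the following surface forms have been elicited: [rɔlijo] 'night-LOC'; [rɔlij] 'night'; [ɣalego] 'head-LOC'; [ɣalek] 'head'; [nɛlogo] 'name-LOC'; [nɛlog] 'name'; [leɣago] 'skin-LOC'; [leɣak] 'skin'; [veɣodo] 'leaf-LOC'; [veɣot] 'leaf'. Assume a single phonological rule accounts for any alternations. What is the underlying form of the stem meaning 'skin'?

The stem for 'skin' ends in [g] in [leɣago] but [k] in [leɣak].
The stem 'name' ([nɛlogo], [nɛlog]) shows [g] unchanged in both environments, so [g] cannot be basic with [k] derived in isolation.
Therefore /k/ is basic and [g] is derived by intervocalic voicing (voiceless stops become voiced between vowels).

/leɣak/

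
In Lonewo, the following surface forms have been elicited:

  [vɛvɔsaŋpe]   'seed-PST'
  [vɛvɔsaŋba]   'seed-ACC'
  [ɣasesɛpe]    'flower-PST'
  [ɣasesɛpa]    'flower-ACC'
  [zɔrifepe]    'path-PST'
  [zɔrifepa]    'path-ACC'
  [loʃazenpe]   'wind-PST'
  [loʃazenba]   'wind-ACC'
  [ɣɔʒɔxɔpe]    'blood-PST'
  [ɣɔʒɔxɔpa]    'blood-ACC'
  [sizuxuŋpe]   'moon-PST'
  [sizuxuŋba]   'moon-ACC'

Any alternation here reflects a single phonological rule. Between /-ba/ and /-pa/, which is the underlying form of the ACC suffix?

/-ba/

The ACC suffix surfaces as [-ba] and [-pa], depending on the final segment of the stem.
The PST suffix, which begins with [p], is invariant after every stem; so [p] is not altered by any rule here.
The ACC suffix is therefore /-ba/ underlyingly, with post-vocalic devoicing: voiced stops become voiceless after a vowel.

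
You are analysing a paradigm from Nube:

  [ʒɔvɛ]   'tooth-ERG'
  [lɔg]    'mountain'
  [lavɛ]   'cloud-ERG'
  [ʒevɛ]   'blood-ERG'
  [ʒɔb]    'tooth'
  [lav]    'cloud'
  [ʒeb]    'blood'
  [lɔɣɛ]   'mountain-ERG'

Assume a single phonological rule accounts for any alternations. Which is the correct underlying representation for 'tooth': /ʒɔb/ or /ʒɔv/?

/ʒɔb/

In [ʒɔb] and [ʒɔvɛ] the final segment of 'tooth' alternates: [b] ~ [v].
If /v/ were underlying and a rule turned it into [b] in isolation, 'cloud' would also alternate; but it has [v] in both [lav] and [lavɛ].
So /b/ is underlying, and a rule of intervocalic spirantization — voiced stops become fricatives between vowels — gives [v].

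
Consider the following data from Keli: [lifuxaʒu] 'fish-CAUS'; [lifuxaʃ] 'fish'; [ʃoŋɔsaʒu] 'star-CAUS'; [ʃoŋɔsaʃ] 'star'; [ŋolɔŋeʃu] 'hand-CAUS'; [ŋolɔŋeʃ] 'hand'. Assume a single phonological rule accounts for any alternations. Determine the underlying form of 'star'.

In [ʃoŋɔsaʒu] and [ʃoŋɔsaʃ] the final segment of 'star' alternates: [ʒ] ~ [ʃ].
Compare 'hand', with invariant [ʃ] in [ŋolɔŋeʃu] and [ŋolɔŋeʃ]: an analysis with underlying /ʃ/ and a rule producing [ʒ] before the CAUS suffix would wrongly predict alternation here too.
The underlying segment must be /ʒ/; voiced obstruents become voiceless word-finally, yielding [ʃ] there.
So 'star' = /ʃoŋɔsaʒ/.

/ʃoŋɔsaʒ/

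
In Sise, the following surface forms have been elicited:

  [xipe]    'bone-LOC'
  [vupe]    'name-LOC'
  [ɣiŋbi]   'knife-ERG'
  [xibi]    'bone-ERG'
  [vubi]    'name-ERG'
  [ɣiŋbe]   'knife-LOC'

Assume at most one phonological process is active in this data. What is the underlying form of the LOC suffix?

/-pe/

The LOC morpheme has two allomorphs, [-be] and [-pe].
By contrast the ERG suffix keeps its initial [b] throughout — that segment must be underlying.
The LOC suffix is therefore /-pe/ underlyingly, with post-nasal voicing: voiceless stops become voiced after a nasal.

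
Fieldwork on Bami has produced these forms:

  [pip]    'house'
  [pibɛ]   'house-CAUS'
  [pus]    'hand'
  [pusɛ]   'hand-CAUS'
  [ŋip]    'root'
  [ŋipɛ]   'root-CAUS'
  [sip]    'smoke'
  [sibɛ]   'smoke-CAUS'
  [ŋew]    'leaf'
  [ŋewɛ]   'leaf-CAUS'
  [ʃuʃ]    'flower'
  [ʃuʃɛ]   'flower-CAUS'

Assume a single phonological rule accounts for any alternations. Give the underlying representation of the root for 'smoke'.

/sib/

In [sip] and [sibɛ] the final segment of 'smoke' alternates: [p] ~ [b].
Compare 'root', with invariant [p] in [ŋip] and [ŋipɛ]: an analysis with underlying /p/ and a rule producing [b] before the CAUS suffix would wrongly predict alternation here too.
Therefore /b/ is basic and [p] is derived by word-final obstruent devoicing (voiced obstruents become voiceless word-finally).
The underlying form of 'smoke' is therefore /sib/.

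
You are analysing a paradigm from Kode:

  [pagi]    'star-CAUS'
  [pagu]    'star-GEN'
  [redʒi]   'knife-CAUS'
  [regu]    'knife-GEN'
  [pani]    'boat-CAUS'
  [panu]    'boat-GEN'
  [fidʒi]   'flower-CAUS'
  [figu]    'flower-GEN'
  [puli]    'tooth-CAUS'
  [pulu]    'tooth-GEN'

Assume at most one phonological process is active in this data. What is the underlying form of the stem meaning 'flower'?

The root 'flower' surfaces as [fidʒi] and [figu], with a stem-final [dʒ] ~ [g] alternation.
The stem 'star' ([pagi], [pagu]) shows [g] unchanged in both environments, so [g] cannot be basic with [dʒ] derived before the CAUS suffix.
The alternation reflects depalatalization: palato-alveolar /dʒ/ becomes [g] when no front vowel follows. /dʒ/ is underlying.

/fidʒ/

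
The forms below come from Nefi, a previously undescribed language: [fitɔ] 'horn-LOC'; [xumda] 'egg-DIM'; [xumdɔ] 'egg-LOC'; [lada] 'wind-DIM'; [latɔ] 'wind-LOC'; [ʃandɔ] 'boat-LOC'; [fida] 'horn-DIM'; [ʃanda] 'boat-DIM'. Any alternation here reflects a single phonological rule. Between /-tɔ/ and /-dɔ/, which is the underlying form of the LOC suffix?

/-tɔ/

The LOC morpheme has two allomorphs, [-dɔ] and [-tɔ].
By contrast the DIM suffix keeps its initial [d] throughout — that segment must be underlying.
The LOC suffix is therefore /-tɔ/ underlyingly, with post-nasal voicing: voiceless stops become voiced after a nasal.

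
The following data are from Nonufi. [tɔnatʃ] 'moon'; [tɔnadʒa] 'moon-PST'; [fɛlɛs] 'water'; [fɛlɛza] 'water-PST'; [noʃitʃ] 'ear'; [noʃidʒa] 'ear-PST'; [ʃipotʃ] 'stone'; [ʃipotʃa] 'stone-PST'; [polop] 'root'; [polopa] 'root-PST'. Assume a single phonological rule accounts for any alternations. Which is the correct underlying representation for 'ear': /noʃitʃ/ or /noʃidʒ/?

In [noʃitʃ] and [noʃidʒa] the final segment of 'ear' alternates: [tʃ] ~ [dʒ].
But 'stone' keeps [tʃ] in both environments ([ʃipotʃ], [ʃipotʃa]), so there is no rule changing /tʃ/ to [dʒ] before the PST suffix.
The underlying segment must be /dʒ/; voiced obstruents become voiceless word-finally, yielding [tʃ] there.

/noʃidʒ/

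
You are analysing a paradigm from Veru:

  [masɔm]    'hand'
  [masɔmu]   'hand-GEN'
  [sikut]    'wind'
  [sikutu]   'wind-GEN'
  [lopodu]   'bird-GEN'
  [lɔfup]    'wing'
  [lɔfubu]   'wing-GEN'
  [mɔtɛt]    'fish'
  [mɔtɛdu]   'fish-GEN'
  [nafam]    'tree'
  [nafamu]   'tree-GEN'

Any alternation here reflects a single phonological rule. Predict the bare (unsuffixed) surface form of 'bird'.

[lopot]

The root 'fish' surfaces as [mɔtɛt] and [mɔtɛdu], with a stem-final [t] ~ [d] alternation.
If /t/ were underlying and a rule turned it into [d] before the GEN suffix, 'wind' would also alternate; but it has [t] in both [sikut] and [sikutu].
The underlying segment must be /d/; voiced obstruents become voiceless word-finally, yielding [t] there.
From [lopodu] the stem 'bird' is /lopod/; word-finally this yields [lopot].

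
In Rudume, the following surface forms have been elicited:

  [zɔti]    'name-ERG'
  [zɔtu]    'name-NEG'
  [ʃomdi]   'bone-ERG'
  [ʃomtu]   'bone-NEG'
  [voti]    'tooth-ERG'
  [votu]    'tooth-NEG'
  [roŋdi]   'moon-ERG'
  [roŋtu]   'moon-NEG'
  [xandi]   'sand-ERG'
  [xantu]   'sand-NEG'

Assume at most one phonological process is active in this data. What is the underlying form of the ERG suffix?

The ERG suffix surfaces as [-di] and [-ti], depending on the final segment of the stem.
By contrast the NEG suffix keeps its initial [t] throughout — that segment must be underlying.
The ERG suffix is therefore /-di/ underlyingly, with post-vocalic devoicing: voiced stops become voiceless after a vowel.

/-di/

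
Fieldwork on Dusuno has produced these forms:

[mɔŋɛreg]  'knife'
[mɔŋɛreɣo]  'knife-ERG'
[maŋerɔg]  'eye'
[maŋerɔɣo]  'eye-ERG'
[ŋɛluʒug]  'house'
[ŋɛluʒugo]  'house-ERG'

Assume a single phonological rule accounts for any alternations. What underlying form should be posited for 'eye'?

/maŋerɔɣ/

In [maŋerɔg] and [maŋerɔɣo] the final segment of 'eye' alternates: [g] ~ [ɣ].
The stem 'house' ([ŋɛluʒug], [ŋɛluʒugo]) shows [g] unchanged in both environments, so [g] cannot be basic with [ɣ] derived before the ERG suffix.
Therefore /ɣ/ is basic and [g] is derived by word-final hardening (voiced fricatives become stops word-finally).
The underlying form of 'eye' is therefore /maŋerɔɣ/.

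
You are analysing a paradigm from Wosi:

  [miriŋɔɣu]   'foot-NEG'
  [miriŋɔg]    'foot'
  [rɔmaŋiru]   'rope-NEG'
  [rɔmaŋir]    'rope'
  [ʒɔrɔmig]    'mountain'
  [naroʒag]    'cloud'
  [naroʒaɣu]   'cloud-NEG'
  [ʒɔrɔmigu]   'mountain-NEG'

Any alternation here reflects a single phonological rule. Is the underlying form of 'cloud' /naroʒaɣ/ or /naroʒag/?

'cloud' shows [g] ~ [ɣ] at the end of the stem ([naroʒag] vs [naroʒaɣu]).
If /g/ were underlying and a rule turned it into [ɣ] before the NEG suffix, 'mountain' would also alternate; but it has [g] in both [ʒɔrɔmig] and [ʒɔrɔmigu].
Therefore /ɣ/ is basic and [g] is derived by word-final hardening (voiced fricatives become stops word-finally).

/naroʒaɣ/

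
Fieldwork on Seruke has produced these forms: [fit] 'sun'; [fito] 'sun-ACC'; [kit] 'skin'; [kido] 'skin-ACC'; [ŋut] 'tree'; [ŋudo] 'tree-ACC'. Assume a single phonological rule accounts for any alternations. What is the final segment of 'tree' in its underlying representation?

/d/

The stem for 'tree' ends in [t] in [ŋut] but [d] in [ŋudo].
But 'sun' keeps [t] in both environments ([fit], [fito]), so there is no rule changing /t/ to [d] before the ACC suffix.
Therefore /d/ is basic and [t] is derived by word-final obstruent devoicing (voiced obstruents become voiceless word-finally).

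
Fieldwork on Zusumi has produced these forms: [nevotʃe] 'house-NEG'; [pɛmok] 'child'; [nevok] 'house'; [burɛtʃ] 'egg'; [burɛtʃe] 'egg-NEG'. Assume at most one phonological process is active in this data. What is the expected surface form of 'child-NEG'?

In [nevok] and [nevotʃe] the final segment of 'house' alternates: [k] ~ [tʃ].
But 'egg' keeps [tʃ] in both environments ([burɛtʃ], [burɛtʃe]), so there is no rule changing /tʃ/ to [k] in isolation.
The alternation reflects palatalization before a front vowel: /k/ becomes palato-alveolar [tʃ] before a front vowel. /k/ is underlying.
The one attested form of 'child', [pɛmok], shows underlying /pɛmok/. Applying the same rule before a front vowel gives [pɛmotʃe].

[pɛmotʃe]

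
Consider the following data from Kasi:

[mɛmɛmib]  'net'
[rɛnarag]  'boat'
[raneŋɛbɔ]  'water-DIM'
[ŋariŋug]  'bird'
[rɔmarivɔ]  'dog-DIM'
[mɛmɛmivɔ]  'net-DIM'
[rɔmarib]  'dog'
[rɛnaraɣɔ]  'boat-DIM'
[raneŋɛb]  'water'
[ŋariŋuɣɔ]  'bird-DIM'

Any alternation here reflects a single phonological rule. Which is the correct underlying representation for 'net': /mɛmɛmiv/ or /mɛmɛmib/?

/mɛmɛmiv/

The root 'net' surfaces as [mɛmɛmib] and [mɛmɛmivɔ], with a stem-final [b] ~ [v] alternation.
But 'water' keeps [b] in both environments ([raneŋɛb], [raneŋɛbɔ]), so there is no rule changing /b/ to [v] before the DIM suffix.
The underlying segment must be /v/; voiced fricatives become stops word-finally, yielding [b] there.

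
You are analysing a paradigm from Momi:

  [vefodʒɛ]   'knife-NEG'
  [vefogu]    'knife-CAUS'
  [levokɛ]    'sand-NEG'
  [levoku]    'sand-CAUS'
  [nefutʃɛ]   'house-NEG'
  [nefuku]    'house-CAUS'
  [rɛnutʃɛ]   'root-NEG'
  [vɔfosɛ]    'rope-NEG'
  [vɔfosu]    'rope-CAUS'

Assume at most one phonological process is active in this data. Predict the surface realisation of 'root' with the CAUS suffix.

[rɛnuku]

In [nefutʃɛ] and [nefuku] the final segment of 'house' alternates: [tʃ] ~ [k].
But 'sand' keeps [k] in both environments ([levokɛ], [levoku]), so there is no rule changing /k/ to [tʃ] before the NEG suffix.
So /tʃ/ is underlying, and a rule of depalatalization — palato-alveolar /tʃ/ and /dʒ/ become [k] and [g] when no front vowel follows — gives [k].
From [rɛnutʃɛ] the stem 'root' is /rɛnutʃ/; when no front vowel follows this yields [rɛnuku].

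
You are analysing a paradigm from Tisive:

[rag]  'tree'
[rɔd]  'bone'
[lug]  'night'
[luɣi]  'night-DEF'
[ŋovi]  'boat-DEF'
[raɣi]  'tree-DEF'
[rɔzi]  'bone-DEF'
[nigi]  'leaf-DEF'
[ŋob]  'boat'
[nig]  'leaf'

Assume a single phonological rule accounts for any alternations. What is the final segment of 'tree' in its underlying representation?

'tree' shows [ɣ] ~ [g] at the end of the stem ([raɣi] vs [rag]).
The stem 'leaf' ([nigi], [nig]) shows [g] unchanged in both environments, so [g] cannot be basic with [ɣ] derived before the DEF suffix.
The alternation reflects word-final hardening: voiced fricatives become stops word-finally. /ɣ/ is underlying.

/ɣ/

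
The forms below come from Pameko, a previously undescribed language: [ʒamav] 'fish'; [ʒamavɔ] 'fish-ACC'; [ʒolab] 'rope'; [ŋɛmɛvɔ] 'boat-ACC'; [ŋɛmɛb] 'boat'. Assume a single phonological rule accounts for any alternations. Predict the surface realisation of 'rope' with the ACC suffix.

[ʒolavɔ]

In [ŋɛmɛb] and [ŋɛmɛvɔ] the final segment of 'boat' alternates: [b] ~ [v].
But 'fish' keeps [v] in both environments ([ʒamav], [ʒamavɔ]), so there is no rule changing /v/ to [b] in isolation.
So /b/ is underlying, and a rule of intervocalic spirantization — voiced stops become fricatives between vowels — gives [v].
From [ʒolab] the stem 'rope' is /ʒolab/; between vowels this yields [ʒolavɔ].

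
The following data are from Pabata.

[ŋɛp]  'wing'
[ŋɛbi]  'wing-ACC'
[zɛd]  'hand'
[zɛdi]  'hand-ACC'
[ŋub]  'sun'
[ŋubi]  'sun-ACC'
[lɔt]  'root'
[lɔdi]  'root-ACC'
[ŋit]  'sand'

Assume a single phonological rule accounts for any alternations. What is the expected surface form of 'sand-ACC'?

The root 'root' surfaces as [lɔt] and [lɔdi], with a stem-final [t] ~ [d] alternation.
The stem 'hand' ([zɛd], [zɛdi]) shows [d] unchanged in both environments, so [d] cannot be basic with [t] derived in isolation.
The alternation reflects intervocalic voicing: voiceless stops become voiced between vowels. /t/ is underlying.
The one attested form of 'sand', [ŋit], shows underlying /ŋit/. Applying the same rule between vowels gives [ŋidi].

[ŋidi]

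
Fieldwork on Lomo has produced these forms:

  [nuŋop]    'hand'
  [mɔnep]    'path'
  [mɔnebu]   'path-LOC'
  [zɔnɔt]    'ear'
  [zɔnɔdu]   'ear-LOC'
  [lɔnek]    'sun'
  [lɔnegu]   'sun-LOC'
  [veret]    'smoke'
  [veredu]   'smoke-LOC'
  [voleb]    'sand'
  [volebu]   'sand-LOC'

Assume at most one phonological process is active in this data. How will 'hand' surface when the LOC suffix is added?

[nuŋobu]

The root 'path' surfaces as [mɔnep] and [mɔnebu], with a stem-final [p] ~ [b] alternation.
If /b/ were underlying and a rule turned it into [p] in isolation, 'sand' would also alternate; but it has [b] in both [voleb] and [volebu].
The underlying segment must be /p/; voiceless stops become voiced between vowels, yielding [b] there.
From [nuŋop] the stem 'hand' is /nuŋop/; between vowels this yields [nuŋobu].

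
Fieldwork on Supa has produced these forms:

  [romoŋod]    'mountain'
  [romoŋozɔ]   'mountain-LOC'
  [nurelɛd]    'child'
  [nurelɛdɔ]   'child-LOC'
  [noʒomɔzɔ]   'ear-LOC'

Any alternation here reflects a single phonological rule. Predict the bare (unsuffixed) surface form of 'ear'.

The stem for 'mountain' ends in [d] in [romoŋod] but [z] in [romoŋozɔ].
Compare 'child', with invariant [d] in [nurelɛd] and [nurelɛdɔ]: an analysis with underlying /d/ and a rule producing [z] before the LOC suffix would wrongly predict alternation here too.
So /z/ is underlying, and a rule of word-final hardening — voiced fricatives become stops word-finally — gives [d].
From [noʒomɔzɔ] the stem 'ear' is /noʒomɔz/; word-finally this yields [noʒomɔd].

[noʒomɔd]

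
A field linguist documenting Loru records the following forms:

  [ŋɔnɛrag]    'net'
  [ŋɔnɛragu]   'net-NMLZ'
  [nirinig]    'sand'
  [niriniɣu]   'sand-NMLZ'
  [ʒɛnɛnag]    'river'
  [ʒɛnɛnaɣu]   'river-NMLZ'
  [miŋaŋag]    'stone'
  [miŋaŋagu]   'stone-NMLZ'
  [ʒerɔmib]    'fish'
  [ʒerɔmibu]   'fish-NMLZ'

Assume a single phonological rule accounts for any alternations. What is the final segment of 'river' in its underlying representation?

/ɣ/

'river' shows [g] ~ [ɣ] at the end of the stem ([ʒɛnɛnag] vs [ʒɛnɛnaɣu]).
The stem 'stone' ([miŋaŋag], [miŋaŋagu]) shows [g] unchanged in both environments, so [g] cannot be basic with [ɣ] derived before the NMLZ suffix.
The underlying segment must be /ɣ/; voiced fricatives become stops word-finally, yielding [g] there.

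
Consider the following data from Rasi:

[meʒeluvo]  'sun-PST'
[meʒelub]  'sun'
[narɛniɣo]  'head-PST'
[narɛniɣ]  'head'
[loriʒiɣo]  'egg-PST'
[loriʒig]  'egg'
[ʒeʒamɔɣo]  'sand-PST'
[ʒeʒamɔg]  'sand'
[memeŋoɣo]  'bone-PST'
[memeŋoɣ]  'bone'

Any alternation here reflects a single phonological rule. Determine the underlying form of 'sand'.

/ʒeʒamɔg/

The root 'sand' surfaces as [ʒeʒamɔɣo] and [ʒeʒamɔg], with a stem-final [ɣ] ~ [g] alternation.
But 'head' keeps [ɣ] in both environments ([narɛniɣo], [narɛniɣ]), so there is no rule changing /ɣ/ to [g] in isolation.
So /g/ is underlying, and a rule of intervocalic spirantization — voiced stops become fricatives between vowels — gives [ɣ].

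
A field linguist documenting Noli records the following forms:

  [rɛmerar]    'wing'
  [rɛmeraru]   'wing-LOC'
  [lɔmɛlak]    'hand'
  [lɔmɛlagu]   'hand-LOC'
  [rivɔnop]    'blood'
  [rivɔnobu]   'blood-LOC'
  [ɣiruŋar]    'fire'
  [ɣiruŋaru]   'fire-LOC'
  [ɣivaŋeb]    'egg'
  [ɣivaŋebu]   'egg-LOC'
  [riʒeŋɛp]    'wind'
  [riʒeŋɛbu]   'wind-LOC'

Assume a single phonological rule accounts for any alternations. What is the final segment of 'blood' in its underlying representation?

/p/

'blood' shows [p] ~ [b] at the end of the stem ([rivɔnop] vs [rivɔnobu]).
If /b/ were underlying and a rule turned it into [p] in isolation, 'egg' would also alternate; but it has [b] in both [ɣivaŋeb] and [ɣivaŋebu].
The underlying segment must be /p/; voiceless stops become voiced between vowels, yielding [b] there.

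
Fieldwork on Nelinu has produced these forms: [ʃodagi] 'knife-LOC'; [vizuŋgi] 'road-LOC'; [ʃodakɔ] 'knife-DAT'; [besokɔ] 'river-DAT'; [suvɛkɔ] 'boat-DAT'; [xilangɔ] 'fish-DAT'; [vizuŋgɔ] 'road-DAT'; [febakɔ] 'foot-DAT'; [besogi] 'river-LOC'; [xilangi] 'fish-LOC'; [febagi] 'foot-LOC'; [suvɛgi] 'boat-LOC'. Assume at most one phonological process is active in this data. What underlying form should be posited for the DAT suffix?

The DAT suffix surfaces as [-gɔ] and [-kɔ], depending on the final segment of the stem.
The LOC suffix, which begins with [g], is invariant after every stem; so [g] is not altered by any rule here.
So the underlying form is /-kɔ/, and voiceless stops become voiced after a nasal.

/-kɔ/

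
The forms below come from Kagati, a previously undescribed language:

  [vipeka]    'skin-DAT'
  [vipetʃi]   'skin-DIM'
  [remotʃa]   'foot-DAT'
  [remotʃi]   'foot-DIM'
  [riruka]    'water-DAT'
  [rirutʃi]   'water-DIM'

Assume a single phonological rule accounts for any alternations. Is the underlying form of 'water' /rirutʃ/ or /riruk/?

The stem for 'water' ends in [k] in [riruka] but [tʃ] in [rirutʃi].
If /tʃ/ were underlying and a rule turned it into [k] before the DAT suffix, 'foot' would also alternate; but it has [tʃ] in both [remotʃa] and [remotʃi].
So /k/ is underlying, and a rule of palatalization before a front vowel — /k/ becomes palato-alveolar [tʃ] before a front vowel — gives [tʃ].

/riruk/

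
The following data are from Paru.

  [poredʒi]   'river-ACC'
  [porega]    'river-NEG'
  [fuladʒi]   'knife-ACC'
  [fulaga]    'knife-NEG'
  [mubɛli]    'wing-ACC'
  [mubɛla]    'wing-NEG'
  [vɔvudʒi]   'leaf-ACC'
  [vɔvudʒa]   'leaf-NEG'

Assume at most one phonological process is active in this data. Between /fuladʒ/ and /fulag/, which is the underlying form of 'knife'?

/fulag/

'knife' shows [dʒ] ~ [g] at the end of the stem ([fuladʒi] vs [fulaga]).
If /dʒ/ were underlying and a rule turned it into [g] before the NEG suffix, 'leaf' would also alternate; but it has [dʒ] in both [vɔvudʒi] and [vɔvudʒa].
So /g/ is underlying, and a rule of palatalization before a front vowel — /g/ becomes palato-alveolar [dʒ] before a front vowel — gives [dʒ].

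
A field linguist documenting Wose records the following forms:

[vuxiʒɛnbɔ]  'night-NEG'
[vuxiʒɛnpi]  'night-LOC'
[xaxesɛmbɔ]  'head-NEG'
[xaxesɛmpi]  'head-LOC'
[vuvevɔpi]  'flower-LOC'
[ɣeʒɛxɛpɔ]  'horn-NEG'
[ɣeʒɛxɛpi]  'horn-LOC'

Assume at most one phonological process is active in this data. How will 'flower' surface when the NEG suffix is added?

[vuvevɔpɔ]

The NEG suffix surfaces as [-bɔ] and [-pɔ], depending on the final segment of the stem.
The LOC suffix, which begins with [p], is invariant after every stem; so [p] is not altered by any rule here.
The NEG suffix is therefore /-bɔ/ underlyingly, with post-vocalic devoicing: voiced stops become voiceless after a vowel.
After 'flower', which ends in a vowel, the suffix surfaces as [-pɔ], giving [vuvevɔpɔ].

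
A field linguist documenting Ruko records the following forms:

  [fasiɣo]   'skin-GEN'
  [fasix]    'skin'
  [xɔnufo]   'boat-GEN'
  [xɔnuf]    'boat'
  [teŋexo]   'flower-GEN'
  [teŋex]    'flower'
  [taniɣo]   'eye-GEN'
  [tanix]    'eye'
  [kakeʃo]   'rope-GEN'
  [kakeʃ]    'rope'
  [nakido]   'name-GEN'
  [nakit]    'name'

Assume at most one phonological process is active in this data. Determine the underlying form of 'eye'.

/taniɣ/

'eye' shows [ɣ] ~ [x] at the end of the stem ([taniɣo] vs [tanix]).
If /x/ were underlying and a rule turned it into [ɣ] before the GEN suffix, 'flower' would also alternate; but it has [x] in both [teŋexo] and [teŋex].
Therefore /ɣ/ is basic and [x] is derived by word-final obstruent devoicing (voiced obstruents become voiceless word-finally).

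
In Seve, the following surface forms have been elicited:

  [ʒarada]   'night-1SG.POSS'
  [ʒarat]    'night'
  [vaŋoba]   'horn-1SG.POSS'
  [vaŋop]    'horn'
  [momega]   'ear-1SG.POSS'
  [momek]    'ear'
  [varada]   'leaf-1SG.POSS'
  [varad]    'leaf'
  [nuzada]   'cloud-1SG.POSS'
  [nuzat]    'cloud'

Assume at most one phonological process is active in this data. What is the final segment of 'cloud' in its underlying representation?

'cloud' shows [d] ~ [t] at the end of the stem ([nuzada] vs [nuzat]).
Compare 'leaf', with invariant [d] in [varada] and [varad]: an analysis with underlying /d/ and a rule producing [t] in isolation would wrongly predict alternation here too.
The underlying segment must be /t/; voiceless stops become voiced between vowels, yielding [d] there.

/t/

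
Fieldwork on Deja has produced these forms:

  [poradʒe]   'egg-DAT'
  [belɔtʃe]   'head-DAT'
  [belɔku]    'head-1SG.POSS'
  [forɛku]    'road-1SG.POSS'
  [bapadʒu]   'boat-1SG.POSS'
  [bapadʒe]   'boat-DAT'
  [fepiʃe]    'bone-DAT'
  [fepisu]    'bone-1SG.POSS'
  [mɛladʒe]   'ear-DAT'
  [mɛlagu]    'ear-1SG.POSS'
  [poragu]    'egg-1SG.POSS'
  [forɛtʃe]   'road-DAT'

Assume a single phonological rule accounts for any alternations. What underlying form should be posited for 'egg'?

In [poradʒe] and [poragu] the final segment of 'egg' alternates: [dʒ] ~ [g].
Compare 'boat', with invariant [dʒ] in [bapadʒe] and [bapadʒu]: an analysis with underlying /dʒ/ and a rule producing [g] before the 1SG.POSS suffix would wrongly predict alternation here too.
The underlying segment must be /g/; /k/, /g/ and /s/ become palato-alveolar [tʃ], [dʒ] and [ʃ] before a front vowel, yielding [dʒ] there.

/porag/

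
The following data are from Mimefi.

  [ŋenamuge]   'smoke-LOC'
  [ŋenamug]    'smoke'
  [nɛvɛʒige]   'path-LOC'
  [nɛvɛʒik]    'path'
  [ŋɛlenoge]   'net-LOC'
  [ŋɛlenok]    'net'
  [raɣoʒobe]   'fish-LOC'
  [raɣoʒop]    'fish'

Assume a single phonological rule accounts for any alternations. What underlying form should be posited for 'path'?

In [nɛvɛʒige] and [nɛvɛʒik] the final segment of 'path' alternates: [g] ~ [k].
But 'smoke' keeps [g] in both environments ([ŋenamuge], [ŋenamug]), so there is no rule changing /g/ to [k] in isolation.
So /k/ is underlying, and a rule of intervocalic voicing — voiceless stops become voiced between vowels — gives [g].

/nɛvɛʒik/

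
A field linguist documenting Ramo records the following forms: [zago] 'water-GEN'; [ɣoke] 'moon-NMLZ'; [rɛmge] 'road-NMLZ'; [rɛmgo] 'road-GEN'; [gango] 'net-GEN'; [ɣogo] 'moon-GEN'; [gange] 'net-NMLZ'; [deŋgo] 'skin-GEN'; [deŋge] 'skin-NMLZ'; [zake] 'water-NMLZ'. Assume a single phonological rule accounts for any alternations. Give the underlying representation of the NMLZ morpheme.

The NMLZ suffix surfaces as [-ge] and [-ke], depending on the final segment of the stem.
By contrast the GEN suffix keeps its initial [g] throughout — that segment must be underlying.
So the underlying form is /-ke/, and voiceless stops become voiced after a nasal.

/-ke/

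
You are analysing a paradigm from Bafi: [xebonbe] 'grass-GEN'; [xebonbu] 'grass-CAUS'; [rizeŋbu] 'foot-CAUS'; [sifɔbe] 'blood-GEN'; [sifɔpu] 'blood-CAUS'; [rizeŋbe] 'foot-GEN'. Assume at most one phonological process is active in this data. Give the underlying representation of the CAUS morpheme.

The CAUS morpheme has two allomorphs, [-bu] and [-pu].
By contrast the GEN suffix keeps its initial [b] throughout — that segment must be underlying.
The CAUS suffix is therefore /-pu/ underlyingly, with post-nasal voicing: voiceless stops become voiced after a nasal.

/-pu/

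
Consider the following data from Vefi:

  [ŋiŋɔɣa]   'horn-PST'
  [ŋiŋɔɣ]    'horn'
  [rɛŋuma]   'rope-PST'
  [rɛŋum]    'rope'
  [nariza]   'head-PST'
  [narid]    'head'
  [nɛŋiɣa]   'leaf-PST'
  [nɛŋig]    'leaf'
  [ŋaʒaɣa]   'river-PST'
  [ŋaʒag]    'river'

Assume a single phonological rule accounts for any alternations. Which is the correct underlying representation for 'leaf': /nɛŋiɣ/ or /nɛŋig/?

The root 'leaf' surfaces as [nɛŋiɣa] and [nɛŋig], with a stem-final [ɣ] ~ [g] alternation.
Compare 'horn', with invariant [ɣ] in [ŋiŋɔɣa] and [ŋiŋɔɣ]: an analysis with underlying /ɣ/ and a rule producing [g] in isolation would wrongly predict alternation here too.
So /g/ is underlying, and a rule of intervocalic spirantization — voiced stops become fricatives between vowels — gives [ɣ].

/nɛŋig/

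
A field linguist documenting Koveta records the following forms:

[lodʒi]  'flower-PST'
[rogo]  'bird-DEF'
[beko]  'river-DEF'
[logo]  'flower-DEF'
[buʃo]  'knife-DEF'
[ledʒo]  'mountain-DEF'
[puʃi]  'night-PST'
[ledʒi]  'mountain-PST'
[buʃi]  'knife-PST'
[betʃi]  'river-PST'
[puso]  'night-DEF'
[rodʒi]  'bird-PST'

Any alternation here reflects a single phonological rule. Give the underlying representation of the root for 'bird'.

'bird' shows [dʒ] ~ [g] at the end of the stem ([rodʒi] vs [rogo]).
Compare 'mountain', with invariant [dʒ] in [ledʒi] and [ledʒo]: an analysis with underlying /dʒ/ and a rule producing [g] before the DEF suffix would wrongly predict alternation here too.
The alternation reflects palatalization before a front vowel: /k/, /g/ and /s/ become palato-alveolar [tʃ], [dʒ] and [ʃ] before a front vowel. /g/ is underlying.
So 'bird' = /rog/.

/rog/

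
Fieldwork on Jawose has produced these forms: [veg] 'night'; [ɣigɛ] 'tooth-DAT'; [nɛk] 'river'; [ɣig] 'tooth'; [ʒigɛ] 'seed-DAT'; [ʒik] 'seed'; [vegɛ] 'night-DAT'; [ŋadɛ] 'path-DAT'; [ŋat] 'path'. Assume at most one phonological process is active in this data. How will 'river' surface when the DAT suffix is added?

'seed' shows [g] ~ [k] at the end of the stem ([ʒigɛ] vs [ʒik]).
But 'tooth' keeps [g] in both environments ([ɣigɛ], [ɣig]), so there is no rule changing /g/ to [k] in isolation.
Therefore /k/ is basic and [g] is derived by intervocalic voicing (voiceless stops become voiced between vowels).
From [nɛk] the stem 'river' is /nɛk/; between vowels this yields [nɛgɛ].

[nɛgɛ]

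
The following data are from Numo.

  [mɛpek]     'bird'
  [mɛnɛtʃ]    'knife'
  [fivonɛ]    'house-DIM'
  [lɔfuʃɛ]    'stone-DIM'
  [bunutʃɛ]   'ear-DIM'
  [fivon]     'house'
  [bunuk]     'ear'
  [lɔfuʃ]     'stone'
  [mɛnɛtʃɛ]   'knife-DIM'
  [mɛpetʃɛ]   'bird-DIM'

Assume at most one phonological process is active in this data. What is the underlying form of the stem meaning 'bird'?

In [mɛpek] and [mɛpetʃɛ] the final segment of 'bird' alternates: [k] ~ [tʃ].
The stem 'knife' ([mɛnɛtʃ], [mɛnɛtʃɛ]) shows [tʃ] unchanged in both environments, so [tʃ] cannot be basic with [k] derived in isolation.
The underlying segment must be /k/; /k/ becomes palato-alveolar [tʃ] before a front vowel, yielding [tʃ] there.

/mɛpek/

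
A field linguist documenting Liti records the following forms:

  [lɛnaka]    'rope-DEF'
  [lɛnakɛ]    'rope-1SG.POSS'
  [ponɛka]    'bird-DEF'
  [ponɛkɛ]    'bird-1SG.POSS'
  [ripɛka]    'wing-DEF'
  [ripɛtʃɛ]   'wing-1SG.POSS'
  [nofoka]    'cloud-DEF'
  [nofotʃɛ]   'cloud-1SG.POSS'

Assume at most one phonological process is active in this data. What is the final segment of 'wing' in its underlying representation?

In [ripɛka] and [ripɛtʃɛ] the final segment of 'wing' alternates: [k] ~ [tʃ].
Compare 'bird', with invariant [k] in [ponɛka] and [ponɛkɛ]: an analysis with underlying /k/ and a rule producing [tʃ] before the 1SG.POSS suffix would wrongly predict alternation here too.
Therefore /tʃ/ is basic and [k] is derived by depalatalization (palato-alveolar /tʃ/ becomes [k] when no front vowel follows).

/tʃ/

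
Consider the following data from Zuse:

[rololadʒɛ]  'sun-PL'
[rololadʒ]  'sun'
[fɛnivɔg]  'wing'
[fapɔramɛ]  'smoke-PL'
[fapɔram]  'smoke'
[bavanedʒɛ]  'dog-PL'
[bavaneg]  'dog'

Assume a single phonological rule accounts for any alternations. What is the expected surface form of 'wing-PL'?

The root 'dog' surfaces as [bavanedʒɛ] and [bavaneg], with a stem-final [dʒ] ~ [g] alternation.
But 'sun' keeps [dʒ] in both environments ([rololadʒɛ], [rololadʒ]), so there is no rule changing /dʒ/ to [g] in isolation.
Therefore /g/ is basic and [dʒ] is derived by palatalization before a front vowel (/g/ becomes palato-alveolar [dʒ] before a front vowel).
The one attested form of 'wing', [fɛnivɔg], shows underlying /fɛnivɔg/. Applying the same rule before a front vowel gives [fɛnivɔdʒɛ].

[fɛnivɔdʒɛ]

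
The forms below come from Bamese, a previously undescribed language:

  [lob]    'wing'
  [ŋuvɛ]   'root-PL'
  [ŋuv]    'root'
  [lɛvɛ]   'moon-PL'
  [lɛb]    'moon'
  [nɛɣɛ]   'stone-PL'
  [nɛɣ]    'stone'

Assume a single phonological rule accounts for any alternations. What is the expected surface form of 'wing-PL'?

In [lɛvɛ] and [lɛb] the final segment of 'moon' alternates: [v] ~ [b].
The stem 'root' ([ŋuvɛ], [ŋuv]) shows [v] unchanged in both environments, so [v] cannot be basic with [b] derived in isolation.
The underlying segment must be /b/; voiced stops become fricatives between vowels, yielding [v] there.
From [lob] the stem 'wing' is /lob/; between vowels this yields [lovɛ].

[lovɛ]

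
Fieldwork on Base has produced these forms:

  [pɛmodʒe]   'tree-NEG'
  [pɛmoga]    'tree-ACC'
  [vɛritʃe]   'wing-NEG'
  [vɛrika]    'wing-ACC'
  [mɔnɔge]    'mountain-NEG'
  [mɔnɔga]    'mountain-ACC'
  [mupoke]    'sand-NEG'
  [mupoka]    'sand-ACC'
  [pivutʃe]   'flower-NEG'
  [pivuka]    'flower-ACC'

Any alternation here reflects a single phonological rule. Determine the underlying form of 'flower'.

In [pivutʃe] and [pivuka] the final segment of 'flower' alternates: [tʃ] ~ [k].
But 'sand' keeps [k] in both environments ([mupoke], [mupoka]), so there is no rule changing /k/ to [tʃ] before the NEG suffix.
The alternation reflects depalatalization: palato-alveolar /tʃ/ and /dʒ/ become [k] and [g] when no front vowel follows. /tʃ/ is underlying.
The underlying form of 'flower' is therefore /pivutʃ/.

/pivutʃ/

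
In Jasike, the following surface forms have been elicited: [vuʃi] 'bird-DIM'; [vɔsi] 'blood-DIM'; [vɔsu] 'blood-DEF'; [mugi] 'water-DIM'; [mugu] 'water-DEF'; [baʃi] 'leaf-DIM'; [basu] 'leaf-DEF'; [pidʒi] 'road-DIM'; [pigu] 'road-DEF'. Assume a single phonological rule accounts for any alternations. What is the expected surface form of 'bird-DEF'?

[vusu]

The root 'leaf' surfaces as [baʃi] and [basu], with a stem-final [ʃ] ~ [s] alternation.
Compare 'blood', with invariant [s] in [vɔsi] and [vɔsu]: an analysis with underlying /s/ and a rule producing [ʃ] before the DIM suffix would wrongly predict alternation here too.
The alternation reflects depalatalization: palato-alveolar /dʒ/ and /ʃ/ become [g] and [s] when no front vowel follows. /ʃ/ is underlying.
The one attested form of 'bird', [vuʃi], shows underlying /vuʃ/. Applying the same rule when no front vowel follows gives [vusu].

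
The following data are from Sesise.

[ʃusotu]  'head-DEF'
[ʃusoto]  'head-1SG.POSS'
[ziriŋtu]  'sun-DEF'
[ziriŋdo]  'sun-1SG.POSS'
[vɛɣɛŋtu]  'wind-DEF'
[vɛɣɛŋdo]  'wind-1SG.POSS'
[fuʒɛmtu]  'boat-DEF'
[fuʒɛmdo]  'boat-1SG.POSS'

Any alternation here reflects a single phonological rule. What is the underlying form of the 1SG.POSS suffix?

The 1SG.POSS suffix surfaces as [-do] and [-to], depending on the final segment of the stem.
By contrast the DEF suffix keeps its initial [t] throughout — that segment must be underlying.
So the underlying form is /-do/, and voiced stops become voiceless after a vowel.

/-do/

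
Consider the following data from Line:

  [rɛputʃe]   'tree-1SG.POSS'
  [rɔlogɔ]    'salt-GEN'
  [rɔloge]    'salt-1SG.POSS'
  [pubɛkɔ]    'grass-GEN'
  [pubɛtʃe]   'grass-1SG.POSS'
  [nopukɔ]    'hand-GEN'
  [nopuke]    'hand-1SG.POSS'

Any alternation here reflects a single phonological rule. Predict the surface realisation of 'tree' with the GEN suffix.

'grass' shows [k] ~ [tʃ] at the end of the stem ([pubɛkɔ] vs [pubɛtʃe]).
The stem 'hand' ([nopukɔ], [nopuke]) shows [k] unchanged in both environments, so [k] cannot be basic with [tʃ] derived before the 1SG.POSS suffix.
So /tʃ/ is underlying, and a rule of depalatalization — palato-alveolar /tʃ/ becomes [k] when no front vowel follows — gives [k].
The one attested form of 'tree', [rɛputʃe], shows underlying /rɛputʃ/. Applying the same rule when no front vowel follows gives [rɛpukɔ].

[rɛpukɔ]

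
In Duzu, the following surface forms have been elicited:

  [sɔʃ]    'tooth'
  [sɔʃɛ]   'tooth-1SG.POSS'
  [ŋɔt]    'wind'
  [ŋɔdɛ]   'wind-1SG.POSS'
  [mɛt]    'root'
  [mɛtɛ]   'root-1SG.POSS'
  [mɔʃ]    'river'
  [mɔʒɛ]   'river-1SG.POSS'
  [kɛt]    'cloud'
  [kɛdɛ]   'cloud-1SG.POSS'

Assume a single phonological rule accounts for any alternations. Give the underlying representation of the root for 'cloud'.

/kɛd/

'cloud' shows [t] ~ [d] at the end of the stem ([kɛt] vs [kɛdɛ]).
But 'root' keeps [t] in both environments ([mɛt], [mɛtɛ]), so there is no rule changing /t/ to [d] before the 1SG.POSS suffix.
Therefore /d/ is basic and [t] is derived by word-final obstruent devoicing (voiced obstruents become voiceless word-finally).
The underlying form of 'cloud' is therefore /kɛd/.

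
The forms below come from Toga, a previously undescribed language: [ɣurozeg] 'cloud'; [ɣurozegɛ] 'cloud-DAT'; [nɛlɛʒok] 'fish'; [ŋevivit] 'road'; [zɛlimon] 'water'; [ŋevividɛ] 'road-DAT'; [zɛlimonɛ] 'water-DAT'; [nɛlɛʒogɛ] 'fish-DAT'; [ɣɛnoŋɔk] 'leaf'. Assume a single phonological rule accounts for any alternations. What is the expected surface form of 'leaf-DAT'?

[ɣɛnoŋɔgɛ]

The stem for 'fish' ends in [g] in [nɛlɛʒogɛ] but [k] in [nɛlɛʒok].
If /g/ were underlying and a rule turned it into [k] in isolation, 'cloud' would also alternate; but it has [g] in both [ɣurozegɛ] and [ɣurozeg].
So /k/ is underlying, and a rule of intervocalic voicing — voiceless stops become voiced between vowels — gives [g].
From [ɣɛnoŋɔk] the stem 'leaf' is /ɣɛnoŋɔk/; between vowels this yields [ɣɛnoŋɔgɛ].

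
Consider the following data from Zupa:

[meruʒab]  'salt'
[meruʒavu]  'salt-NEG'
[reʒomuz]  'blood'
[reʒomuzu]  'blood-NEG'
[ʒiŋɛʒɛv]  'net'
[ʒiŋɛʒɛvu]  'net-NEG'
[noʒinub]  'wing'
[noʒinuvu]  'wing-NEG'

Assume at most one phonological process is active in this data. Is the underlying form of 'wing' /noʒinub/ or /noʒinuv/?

/noʒinub/

'wing' shows [b] ~ [v] at the end of the stem ([noʒinub] vs [noʒinuvu]).
But 'net' keeps [v] in both environments ([ʒiŋɛʒɛv], [ʒiŋɛʒɛvu]), so there is no rule changing /v/ to [b] in isolation.
Therefore /b/ is basic and [v] is derived by intervocalic spirantization (voiced stops become fricatives between vowels).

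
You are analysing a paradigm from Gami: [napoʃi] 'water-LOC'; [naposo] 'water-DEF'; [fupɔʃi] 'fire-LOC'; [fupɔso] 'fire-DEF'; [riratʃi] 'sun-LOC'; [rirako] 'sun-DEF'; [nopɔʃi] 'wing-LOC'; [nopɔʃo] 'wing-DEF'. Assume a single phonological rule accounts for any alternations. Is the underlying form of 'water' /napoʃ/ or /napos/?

'water' shows [ʃ] ~ [s] at the end of the stem ([napoʃi] vs [naposo]).
If /ʃ/ were underlying and a rule turned it into [s] before the DEF suffix, 'wing' would also alternate; but it has [ʃ] in both [nopɔʃi] and [nopɔʃo].
Therefore /s/ is basic and [ʃ] is derived by palatalization before a front vowel (/k/ and /s/ become palato-alveolar [tʃ] and [ʃ] before a front vowel).

/napos/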